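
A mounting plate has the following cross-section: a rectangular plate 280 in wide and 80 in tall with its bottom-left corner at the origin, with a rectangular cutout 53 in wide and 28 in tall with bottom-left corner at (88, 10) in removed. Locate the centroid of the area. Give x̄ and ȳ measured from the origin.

plate: A = 280 × 80 = 22400.00, centroid at (140.00, 40.00).
hole: A = −(53 × 28) = -1484.00, centroid at (114.50, 24.00).
ΣA = 20916.00 in²
ΣAx̄ = (22400.00)(140.00) + (-1484.00)(114.50) = 2966082.00 in³
ΣAȳ = (22400.00)(40.00) + (-1484.00)(24.00) = 860384.00 in³
x̄ = 2966082.00 / 20916.00 = 141.81 in
ȳ = 860384.00 / 20916.00 = 41.14 in

x̄ = 141.81 in, ȳ = 41.14 in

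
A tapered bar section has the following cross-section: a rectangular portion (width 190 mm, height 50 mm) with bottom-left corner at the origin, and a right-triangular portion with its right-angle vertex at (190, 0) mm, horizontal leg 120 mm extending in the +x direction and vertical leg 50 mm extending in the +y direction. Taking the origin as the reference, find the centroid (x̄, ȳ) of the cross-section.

x̄ = 127.40 mm, ȳ = 23.00 mm

rectangular portion: A = 190 × 50 = 9500.00, centroid at (95.00, 25.00).
triangular portion: A = ½·120·50 = 3000.00, centroid at (230.00, 16.67).
ΣA = 12500.00 mm², ΣAx̄ = 1592500.00 mm³, ΣAȳ = 287500.00 mm³.
x̄ = 1592500.00/12500.00 = 127.40 mm; ȳ = 287500.00/12500.00 = 23.00 mm.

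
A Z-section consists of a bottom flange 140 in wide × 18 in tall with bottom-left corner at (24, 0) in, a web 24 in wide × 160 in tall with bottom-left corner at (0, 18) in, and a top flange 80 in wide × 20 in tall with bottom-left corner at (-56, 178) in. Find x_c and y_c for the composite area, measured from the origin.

x_c = 32.33 in, y_c = 87.91 in

Part | A | x̄ᵢ | ȳᵢ | A·x̄ᵢ | A·ȳᵢ
bottom flange | 2520.00 | 94.00 | 9.00 | 236880.00 | 22680.00
web | 3840.00 | 12.00 | 98.00 | 46080.00 | 376320.00
top flange | 1600.00 | -16.00 | 188.00 | -25600.00 | 300800.00
Σ | 7960.00 |  |  | 257360.00 | 699800.00
x_c = 257360.00 / 7960.00 = 32.33 in
y_c = 699800.00 / 7960.00 = 87.91 in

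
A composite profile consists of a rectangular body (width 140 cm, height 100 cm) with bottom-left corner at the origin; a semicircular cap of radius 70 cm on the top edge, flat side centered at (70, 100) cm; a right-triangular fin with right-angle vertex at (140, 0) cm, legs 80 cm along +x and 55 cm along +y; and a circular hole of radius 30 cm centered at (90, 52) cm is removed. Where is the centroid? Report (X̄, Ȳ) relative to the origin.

rectangular body: A = 140 × 100 = 14000.00, centroid at (70.00, 50.00).
semicircular top: A = ½π·70² = 7696.90, centroid at (70.00, 129.71).
triangular fin: A = ½·80·55 = 2200.00, centroid at (166.67, 18.33).
hole: A = −π·30² = -2827.43, centroid at (90.00, 52.00).
ΣA = 21069.47 cm², ΣAX̄ = 1630980.80 cm³, ΣAȲ = 1591663.66 cm³.
X̄ = 1630980.80/21069.47 = 77.41 cm; Ȳ = 1591663.66/21069.47 = 75.54 cm.

X̄ = 77.41 cm, Ȳ = 75.54 cm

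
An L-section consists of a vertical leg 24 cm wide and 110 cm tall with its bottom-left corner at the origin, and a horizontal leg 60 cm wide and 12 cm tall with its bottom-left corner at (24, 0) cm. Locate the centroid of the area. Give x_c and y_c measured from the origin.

x_c = 21.00 cm, y_c = 44.50 cm

vertical leg: A = 24 × 110 = 2640.00, centroid at (12.00, 55.00).
horizontal leg: A = 60 × 12 = 720.00, centroid at (54.00, 6.00).
ΣA = 3360.00 cm², ΣAx_c = 70560.00 cm³, ΣAy_c = 149520.00 cm³.
x_c = 70560.00/3360.00 = 21.00 cm; y_c = 149520.00/3360.00 = 44.50 cm.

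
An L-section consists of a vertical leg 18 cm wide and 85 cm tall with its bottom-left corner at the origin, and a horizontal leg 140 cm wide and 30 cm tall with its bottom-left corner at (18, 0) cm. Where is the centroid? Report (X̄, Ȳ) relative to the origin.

vertical leg: A = 18 × 85 = 1530.00, centroid at (9.00, 42.50).
horizontal leg: A = 140 × 30 = 4200.00, centroid at (88.00, 15.00).
ΣA = 5730.00 cm²
ΣAX̄ = (1530.00)(9.00) + (4200.00)(88.00) = 383370.00 cm³
ΣAȲ = (1530.00)(42.50) + (4200.00)(15.00) = 128025.00 cm³
X̄ = 383370.00 / 5730.00 = 66.91 cm
Ȳ = 128025.00 / 5730.00 = 22.34 cm

X̄ = 66.91 cm, Ȳ = 22.34 cm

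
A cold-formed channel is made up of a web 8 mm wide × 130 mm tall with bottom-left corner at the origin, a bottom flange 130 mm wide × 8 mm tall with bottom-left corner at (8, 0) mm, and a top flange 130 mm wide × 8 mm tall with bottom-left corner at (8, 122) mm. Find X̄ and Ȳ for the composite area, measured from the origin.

web: A = 8 × 130 = 1040.00, centroid at (4.00, 65.00).
bottom flange: A = 130 × 8 = 1040.00, centroid at (73.00, 4.00).
top flange: A = 130 × 8 = 1040.00, centroid at (73.00, 126.00).
ΣA = 3120.00 mm²
ΣAX̄ = (1040.00)(4.00) + (1040.00)(73.00) + (1040.00)(73.00) = 156000.00 mm³
ΣAȲ = (1040.00)(65.00) + (1040.00)(4.00) + (1040.00)(126.00) = 202800.00 mm³
X̄ = 156000.00 / 3120.00 = 50.00 mm
Ȳ = 202800.00 / 3120.00 = 65.00 mm

X̄ = 50.00 mm, Ȳ = 65.00 mm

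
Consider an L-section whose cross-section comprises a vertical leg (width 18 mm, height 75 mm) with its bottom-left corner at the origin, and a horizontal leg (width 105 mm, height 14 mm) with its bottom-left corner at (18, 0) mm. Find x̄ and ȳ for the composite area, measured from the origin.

vertical leg: A = 18 × 75 = 1350.00, centroid at (9.00, 37.50).
horizontal leg: A = 105 × 14 = 1470.00, centroid at (70.50, 7.00).
ΣA = 2820.00 mm², ΣAx̄ = 115785.00 mm³, ΣAȳ = 60915.00 mm³.
x̄ = 115785.00/2820.00 = 41.06 mm; ȳ = 60915.00/2820.00 = 21.60 mm.

x̄ = 41.06 mm, ȳ = 21.60 mm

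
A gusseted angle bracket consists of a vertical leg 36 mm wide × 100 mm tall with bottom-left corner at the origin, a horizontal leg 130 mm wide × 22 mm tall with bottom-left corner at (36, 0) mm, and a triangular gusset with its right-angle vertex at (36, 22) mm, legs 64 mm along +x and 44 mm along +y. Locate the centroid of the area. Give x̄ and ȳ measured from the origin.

x̄ = 55.21 mm, ȳ = 33.44 mm

Part | A | x̄ᵢ | ȳᵢ | A·x̄ᵢ | A·ȳᵢ
vertical leg | 3600.00 | 18.00 | 50.00 | 64800.00 | 180000.00
horizontal leg | 2860.00 | 101.00 | 11.00 | 288860.00 | 31460.00
gusset | 1408.00 | 57.33 | 36.67 | 80725.33 | 51626.67
Σ | 7868.00 |  |  | 434385.33 | 263086.67
x̄ = 434385.33 / 7868.00 = 55.21 mm
ȳ = 263086.67 / 7868.00 = 33.44 mm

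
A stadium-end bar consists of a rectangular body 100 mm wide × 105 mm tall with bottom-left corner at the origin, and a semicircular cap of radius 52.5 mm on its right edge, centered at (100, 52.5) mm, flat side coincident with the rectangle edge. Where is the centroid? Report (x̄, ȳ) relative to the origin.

rectangular body: A = 100 × 105 = 10500.00, centroid at (50.00, 52.50).
semicircular end: A = ½π·52.5² = 4329.51, centroid at (122.28, 52.50).
ΣA = 14829.51 mm², ΣAx̄ = 1054419.49 mm³, ΣAȳ = 778549.14 mm³.
x̄ = 1054419.49/14829.51 = 71.10 mm; ȳ = 778549.14/14829.51 = 52.50 mm.

x̄ = 71.10 mm, ȳ = 52.50 mm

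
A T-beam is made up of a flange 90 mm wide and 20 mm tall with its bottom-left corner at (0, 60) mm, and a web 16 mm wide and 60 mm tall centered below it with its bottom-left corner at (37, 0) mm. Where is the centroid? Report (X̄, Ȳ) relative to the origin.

web: A = 16 × 60 = 960.00, centroid at (45.00, 30.00).
flange: A = 90 × 20 = 1800.00, centroid at (45.00, 70.00).
ΣA = 2760.00 mm², ΣAX̄ = 124200.00 mm³, ΣAȲ = 154800.00 mm³.
X̄ = 124200.00/2760.00 = 45.00 mm; Ȳ = 154800.00/2760.00 = 56.09 mm.

X̄ = 45.00 mm, Ȳ = 56.09 mm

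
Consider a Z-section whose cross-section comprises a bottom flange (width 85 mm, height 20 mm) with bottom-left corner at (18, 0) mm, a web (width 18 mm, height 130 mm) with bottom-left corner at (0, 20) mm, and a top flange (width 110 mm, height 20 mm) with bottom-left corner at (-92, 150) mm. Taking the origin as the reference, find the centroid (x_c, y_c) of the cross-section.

x_c = 6.81 mm, y_c = 91.01 mm

bottom flange: A = 85 × 20 = 1700.00, centroid at (60.50, 10.00).
web: A = 18 × 130 = 2340.00, centroid at (9.00, 85.00).
top flange: A = 110 × 20 = 2200.00, centroid at (-37.00, 160.00).
ΣA = 6240.00 mm², ΣAx_c = 42510.00 mm³, ΣAy_c = 567900.00 mm³.
x_c = 42510.00/6240.00 = 6.81 mm; y_c = 567900.00/6240.00 = 91.01 mm.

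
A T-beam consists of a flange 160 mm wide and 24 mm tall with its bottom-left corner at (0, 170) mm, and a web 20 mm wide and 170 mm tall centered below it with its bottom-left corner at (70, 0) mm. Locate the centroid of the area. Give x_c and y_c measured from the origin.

x_c = 80.00 mm, y_c = 136.45 mm

web: A = 20 × 170 = 3400.00, centroid at (80.00, 85.00).
flange: A = 160 × 24 = 3840.00, centroid at (80.00, 182.00).
ΣA = 7240.00 mm²
ΣAx_c = (3400.00)(80.00) + (3840.00)(80.00) = 579200.00 mm³
ΣAy_c = (3400.00)(85.00) + (3840.00)(182.00) = 987880.00 mm³
x_c = 579200.00 / 7240.00 = 80.00 mm
y_c = 987880.00 / 7240.00 = 136.45 mm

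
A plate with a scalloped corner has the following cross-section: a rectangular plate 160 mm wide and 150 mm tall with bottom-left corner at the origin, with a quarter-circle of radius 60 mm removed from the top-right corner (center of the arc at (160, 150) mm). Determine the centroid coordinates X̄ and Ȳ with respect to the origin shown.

plate: A = 160 × 150 = 24000.00, centroid at (80.00, 75.00).
removed quarter-circle: A = −¼π·60² = -2827.43, centroid at (134.54, 124.54).
ΣA = 21172.57 mm²
ΣAX̄ = (24000.00)(80.00) + (-2827.43)(134.54) = 1539610.66 mm³
ΣAȲ = (24000.00)(75.00) + (-2827.43)(124.54) = 1447884.99 mm³
X̄ = 1539610.66 / 21172.57 = 72.72 mm
Ȳ = 1447884.99 / 21172.57 = 68.38 mm

X̄ = 72.72 mm, Ȳ = 68.38 mm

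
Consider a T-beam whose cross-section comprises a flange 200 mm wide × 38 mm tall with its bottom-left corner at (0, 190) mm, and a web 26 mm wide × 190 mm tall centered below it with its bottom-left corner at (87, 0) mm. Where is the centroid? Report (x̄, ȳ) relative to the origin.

web: A = 26 × 190 = 4940.00, centroid at (100.00, 95.00).
flange: A = 200 × 38 = 7600.00, centroid at (100.00, 209.00).
ΣA = 12540.00 mm², ΣAx̄ = 1254000.00 mm³, ΣAȳ = 2057700.00 mm³.
x̄ = 1254000.00/12540.00 = 100.00 mm; ȳ = 2057700.00/12540.00 = 164.09 mm.

x̄ = 100.00 mm, ȳ = 164.09 mm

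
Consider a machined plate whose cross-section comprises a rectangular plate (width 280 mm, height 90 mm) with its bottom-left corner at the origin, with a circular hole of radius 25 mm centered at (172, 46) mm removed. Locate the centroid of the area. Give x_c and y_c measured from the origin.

x_c = 137.30 mm, y_c = 44.92 mm

plate: A = 280 × 90 = 25200.00, centroid at (140.00, 45.00).
hole: A = −π·25² = -1963.50, centroid at (172.00, 46.00).
ΣA = 23236.50 mm²
ΣAx_c = (25200.00)(140.00) + (-1963.50)(172.00) = 3190278.79 mm³
ΣAy_c = (25200.00)(45.00) + (-1963.50)(46.00) = 1043679.21 mm³
x_c = 3190278.79 / 23236.50 = 137.30 mm
y_c = 1043679.21 / 23236.50 = 44.92 mm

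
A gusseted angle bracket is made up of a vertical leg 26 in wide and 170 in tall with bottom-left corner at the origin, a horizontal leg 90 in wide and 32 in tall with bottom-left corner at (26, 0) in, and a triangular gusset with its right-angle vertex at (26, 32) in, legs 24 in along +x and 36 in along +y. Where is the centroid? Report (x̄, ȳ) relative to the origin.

x̄ = 35.78 in, ȳ = 57.01 in

vertical leg: A = 26 × 170 = 4420.00, centroid at (13.00, 85.00).
horizontal leg: A = 90 × 32 = 2880.00, centroid at (71.00, 16.00).
gusset: A = ½·24·36 = 432.00, centroid at (34.00, 44.00).
ΣA = 7732.00 in²
ΣAx̄ = (4420.00)(13.00) + (2880.00)(71.00) + (432.00)(34.00) = 276628.00 in³
ΣAȳ = (4420.00)(85.00) + (2880.00)(16.00) + (432.00)(44.00) = 440788.00 in³
x̄ = 276628.00 / 7732.00 = 35.78 in
ȳ = 440788.00 / 7732.00 = 57.01 in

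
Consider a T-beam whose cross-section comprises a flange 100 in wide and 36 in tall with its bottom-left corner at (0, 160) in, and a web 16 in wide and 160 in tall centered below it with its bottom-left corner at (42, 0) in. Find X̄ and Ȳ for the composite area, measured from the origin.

Part | A | x̄ᵢ | ȳᵢ | A·x̄ᵢ | A·ȳᵢ
web | 2560.00 | 50.00 | 80.00 | 128000.00 | 204800.00
flange | 3600.00 | 50.00 | 178.00 | 180000.00 | 640800.00
Σ | 6160.00 |  |  | 308000.00 | 845600.00
X̄ = 308000.00 / 6160.00 = 50.00 in
Ȳ = 845600.00 / 6160.00 = 137.27 in

X̄ = 50.00 in, Ȳ = 137.27 in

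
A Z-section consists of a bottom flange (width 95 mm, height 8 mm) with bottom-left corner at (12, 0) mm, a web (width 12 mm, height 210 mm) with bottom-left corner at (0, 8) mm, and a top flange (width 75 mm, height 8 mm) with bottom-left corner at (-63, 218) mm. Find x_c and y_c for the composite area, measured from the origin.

x_c = 11.61 mm, y_c = 108.51 mm

bottom flange: A = 95 × 8 = 760.00, centroid at (59.50, 4.00).
web: A = 12 × 210 = 2520.00, centroid at (6.00, 113.00).
top flange: A = 75 × 8 = 600.00, centroid at (-25.50, 222.00).
ΣA = 3880.00 mm²
ΣAx_c = (760.00)(59.50) + (2520.00)(6.00) + (600.00)(-25.50) = 45040.00 mm³
ΣAy_c = (760.00)(4.00) + (2520.00)(113.00) + (600.00)(222.00) = 421000.00 mm³
x_c = 45040.00 / 3880.00 = 11.61 mm
y_c = 421000.00 / 3880.00 = 108.51 mm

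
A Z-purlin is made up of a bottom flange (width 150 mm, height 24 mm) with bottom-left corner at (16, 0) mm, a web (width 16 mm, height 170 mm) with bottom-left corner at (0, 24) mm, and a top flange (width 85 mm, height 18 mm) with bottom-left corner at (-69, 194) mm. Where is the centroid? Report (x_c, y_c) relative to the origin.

bottom flange: A = 150 × 24 = 3600.00, centroid at (91.00, 12.00).
web: A = 16 × 170 = 2720.00, centroid at (8.00, 109.00).
top flange: A = 85 × 18 = 1530.00, centroid at (-26.50, 203.00).
ΣA = 7850.00 mm²
ΣAx_c = (3600.00)(91.00) + (2720.00)(8.00) + (1530.00)(-26.50) = 308815.00 mm³
ΣAy_c = (3600.00)(12.00) + (2720.00)(109.00) + (1530.00)(203.00) = 650270.00 mm³
x_c = 308815.00 / 7850.00 = 39.34 mm
y_c = 650270.00 / 7850.00 = 82.84 mm

x_c = 39.34 mm, y_c = 82.84 mm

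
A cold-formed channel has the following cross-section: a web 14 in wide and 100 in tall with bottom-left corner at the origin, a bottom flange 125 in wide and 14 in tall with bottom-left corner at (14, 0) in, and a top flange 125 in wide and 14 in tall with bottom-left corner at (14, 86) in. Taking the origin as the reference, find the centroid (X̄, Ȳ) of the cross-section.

X̄ = 56.64 in, Ȳ = 50.00 in

web: A = 14 × 100 = 1400.00, centroid at (7.00, 50.00).
bottom flange: A = 125 × 14 = 1750.00, centroid at (76.50, 7.00).
top flange: A = 125 × 14 = 1750.00, centroid at (76.50, 93.00).
ΣA = 4900.00 in², ΣAX̄ = 277550.00 in³, ΣAȲ = 245000.00 in³.
X̄ = 277550.00/4900.00 = 56.64 in; Ȳ = 245000.00/4900.00 = 50.00 in.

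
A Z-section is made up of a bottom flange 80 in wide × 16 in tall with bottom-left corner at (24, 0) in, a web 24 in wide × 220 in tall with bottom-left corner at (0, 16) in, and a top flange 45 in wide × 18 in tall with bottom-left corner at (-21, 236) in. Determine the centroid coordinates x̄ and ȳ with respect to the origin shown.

x̄ = 19.88 in, ȳ = 118.58 in

Part | A | x̄ᵢ | ȳᵢ | A·x̄ᵢ | A·ȳᵢ
bottom flange | 1280.00 | 64.00 | 8.00 | 81920.00 | 10240.00
web | 5280.00 | 12.00 | 126.00 | 63360.00 | 665280.00
top flange | 810.00 | 1.50 | 245.00 | 1215.00 | 198450.00
Σ | 7370.00 |  |  | 146495.00 | 873970.00
x̄ = 146495.00 / 7370.00 = 19.88 in
ȳ = 873970.00 / 7370.00 = 118.58 in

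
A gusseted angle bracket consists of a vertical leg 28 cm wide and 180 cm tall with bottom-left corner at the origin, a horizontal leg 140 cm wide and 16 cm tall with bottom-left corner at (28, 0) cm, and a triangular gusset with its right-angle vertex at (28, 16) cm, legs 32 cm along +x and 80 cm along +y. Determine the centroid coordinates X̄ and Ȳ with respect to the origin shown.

vertical leg: A = 28 × 180 = 5040.00, centroid at (14.00, 90.00).
horizontal leg: A = 140 × 16 = 2240.00, centroid at (98.00, 8.00).
gusset: A = ½·32·80 = 1280.00, centroid at (38.67, 42.67).
ΣA = 8560.00 cm², ΣAX̄ = 339573.33 cm³, ΣAȲ = 526133.33 cm³.
X̄ = 339573.33/8560.00 = 39.67 cm; Ȳ = 526133.33/8560.00 = 61.46 cm.

X̄ = 39.67 cm, Ȳ = 61.46 cm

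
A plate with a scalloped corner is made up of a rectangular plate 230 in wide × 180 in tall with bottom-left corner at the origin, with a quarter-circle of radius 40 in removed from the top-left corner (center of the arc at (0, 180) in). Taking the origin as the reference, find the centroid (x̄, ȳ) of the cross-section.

x̄ = 118.07 in, ȳ = 87.71 in

Part | A | x̄ᵢ | ȳᵢ | A·x̄ᵢ | A·ȳᵢ
plate | 41400.00 | 115.00 | 90.00 | 4761000.00 | 3726000.00
removed quarter-circle | -1256.64 | 16.98 | 163.02 | -21333.33 | -204861.34
Σ | 40143.36 |  |  | 4739666.67 | 3521138.66
x̄ = 4739666.67 / 40143.36 = 118.07 in
ȳ = 3521138.66 / 40143.36 = 87.71 in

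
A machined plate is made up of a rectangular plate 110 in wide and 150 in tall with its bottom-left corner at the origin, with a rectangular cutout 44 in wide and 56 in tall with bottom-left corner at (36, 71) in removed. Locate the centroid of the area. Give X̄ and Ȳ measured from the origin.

X̄ = 54.47 in, Ȳ = 70.79 in

plate: A = 110 × 150 = 16500.00, centroid at (55.00, 75.00).
hole: A = −(44 × 56) = -2464.00, centroid at (58.00, 99.00).
ΣA = 14036.00 in², ΣAX̄ = 764588.00 in³, ΣAȲ = 993564.00 in³.
X̄ = 764588.00/14036.00 = 54.47 in; Ȳ = 993564.00/14036.00 = 70.79 in.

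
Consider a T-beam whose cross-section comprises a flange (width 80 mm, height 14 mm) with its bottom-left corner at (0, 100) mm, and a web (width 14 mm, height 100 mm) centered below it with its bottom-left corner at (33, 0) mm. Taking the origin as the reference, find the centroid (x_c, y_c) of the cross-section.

web: A = 14 × 100 = 1400.00, centroid at (40.00, 50.00).
flange: A = 80 × 14 = 1120.00, centroid at (40.00, 107.00).
ΣA = 2520.00 mm², ΣAx_c = 100800.00 mm³, ΣAy_c = 189840.00 mm³.
x_c = 100800.00/2520.00 = 40.00 mm; y_c = 189840.00/2520.00 = 75.33 mm.

x_c = 40.00 mm, y_c = 75.33 mm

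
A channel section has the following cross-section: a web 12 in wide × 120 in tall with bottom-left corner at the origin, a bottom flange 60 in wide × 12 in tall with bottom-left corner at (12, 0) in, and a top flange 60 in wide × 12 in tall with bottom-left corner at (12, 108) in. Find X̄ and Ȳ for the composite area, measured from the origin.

X̄ = 24.00 in, Ȳ = 60.00 in

Part | A | x̄ᵢ | ȳᵢ | A·x̄ᵢ | A·ȳᵢ
web | 1440.00 | 6.00 | 60.00 | 8640.00 | 86400.00
bottom flange | 720.00 | 42.00 | 6.00 | 30240.00 | 4320.00
top flange | 720.00 | 42.00 | 114.00 | 30240.00 | 82080.00
Σ | 2880.00 |  |  | 69120.00 | 172800.00
X̄ = 69120.00 / 2880.00 = 24.00 in
Ȳ = 172800.00 / 2880.00 = 60.00 in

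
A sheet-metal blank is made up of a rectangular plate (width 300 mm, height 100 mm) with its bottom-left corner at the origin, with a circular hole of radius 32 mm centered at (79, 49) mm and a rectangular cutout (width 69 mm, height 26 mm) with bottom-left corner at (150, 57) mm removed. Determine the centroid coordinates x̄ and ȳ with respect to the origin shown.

plate: A = 300 × 100 = 30000.00, centroid at (150.00, 50.00).
hole 1: A = −π·32² = -3216.99, centroid at (79.00, 49.00).
hole 2: A = −(69 × 26) = -1794.00, centroid at (184.50, 70.00).
ΣA = 24989.01 mm², ΣAx̄ = 3914864.72 mm³, ΣAȳ = 1216787.45 mm³.
x̄ = 3914864.72/24989.01 = 156.66 mm; ȳ = 1216787.45/24989.01 = 48.69 mm.

x̄ = 156.66 mm, ȳ = 48.69 mm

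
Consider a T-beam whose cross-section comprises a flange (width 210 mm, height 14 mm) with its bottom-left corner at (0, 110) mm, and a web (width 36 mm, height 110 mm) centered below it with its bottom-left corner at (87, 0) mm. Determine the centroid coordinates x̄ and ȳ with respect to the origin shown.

x̄ = 105.00 mm, ȳ = 81.42 mm

web: A = 36 × 110 = 3960.00, centroid at (105.00, 55.00).
flange: A = 210 × 14 = 2940.00, centroid at (105.00, 117.00).
ΣA = 6900.00 mm²
ΣAx̄ = (3960.00)(105.00) + (2940.00)(105.00) = 724500.00 mm³
ΣAȳ = (3960.00)(55.00) + (2940.00)(117.00) = 561780.00 mm³
x̄ = 724500.00 / 6900.00 = 105.00 mm
ȳ = 561780.00 / 6900.00 = 81.42 mm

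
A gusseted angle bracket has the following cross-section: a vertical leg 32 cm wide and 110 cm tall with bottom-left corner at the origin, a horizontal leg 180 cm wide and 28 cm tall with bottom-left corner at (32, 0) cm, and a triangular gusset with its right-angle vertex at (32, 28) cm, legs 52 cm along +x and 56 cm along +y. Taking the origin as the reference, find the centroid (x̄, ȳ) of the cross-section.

x̄ = 74.18 cm, ȳ = 33.16 cm

Part | A | x̄ᵢ | ȳᵢ | A·x̄ᵢ | A·ȳᵢ
vertical leg | 3520.00 | 16.00 | 55.00 | 56320.00 | 193600.00
horizontal leg | 5040.00 | 122.00 | 14.00 | 614880.00 | 70560.00
gusset | 1456.00 | 49.33 | 46.67 | 71829.33 | 67946.67
Σ | 10016.00 |  |  | 743029.33 | 332106.67
x̄ = 743029.33 / 10016.00 = 74.18 cm
ȳ = 332106.67 / 10016.00 = 33.16 cm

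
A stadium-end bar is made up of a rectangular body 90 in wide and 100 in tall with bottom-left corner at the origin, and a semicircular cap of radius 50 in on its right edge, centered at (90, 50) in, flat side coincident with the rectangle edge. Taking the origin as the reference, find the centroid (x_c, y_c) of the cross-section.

x_c = 65.12 in, y_c = 50.00 in

rectangular body: A = 90 × 100 = 9000.00, centroid at (45.00, 50.00).
semicircular end: A = ½π·50² = 3926.99, centroid at (111.22, 50.00).
ΣA = 12926.99 in², ΣAx_c = 841762.51 in³, ΣAy_c = 646349.54 in³.
x_c = 841762.51/12926.99 = 65.12 in; y_c = 646349.54/12926.99 = 50.00 in.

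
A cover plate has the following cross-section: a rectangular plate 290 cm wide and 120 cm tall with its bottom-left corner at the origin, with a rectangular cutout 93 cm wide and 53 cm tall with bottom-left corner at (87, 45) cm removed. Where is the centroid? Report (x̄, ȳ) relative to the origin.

plate: A = 290 × 120 = 34800.00, centroid at (145.00, 60.00).
hole: A = −(93 × 53) = -4929.00, centroid at (133.50, 71.50).
ΣA = 29871.00 cm²
ΣAx̄ = (34800.00)(145.00) + (-4929.00)(133.50) = 4387978.50 cm³
ΣAȳ = (34800.00)(60.00) + (-4929.00)(71.50) = 1735576.50 cm³
x̄ = 4387978.50 / 29871.00 = 146.90 cm
ȳ = 1735576.50 / 29871.00 = 58.10 cm

x̄ = 146.90 cm, ȳ = 58.10 cm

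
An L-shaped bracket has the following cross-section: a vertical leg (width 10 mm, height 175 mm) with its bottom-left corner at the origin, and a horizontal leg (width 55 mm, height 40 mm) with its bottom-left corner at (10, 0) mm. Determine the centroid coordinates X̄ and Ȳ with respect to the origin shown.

X̄ = 23.10 mm, Ȳ = 49.91 mm

vertical leg: A = 10 × 175 = 1750.00, centroid at (5.00, 87.50).
horizontal leg: A = 55 × 40 = 2200.00, centroid at (37.50, 20.00).
ΣA = 3950.00 mm², ΣAX̄ = 91250.00 mm³, ΣAȲ = 197125.00 mm³.
X̄ = 91250.00/3950.00 = 23.10 mm; Ȳ = 197125.00/3950.00 = 49.91 mm.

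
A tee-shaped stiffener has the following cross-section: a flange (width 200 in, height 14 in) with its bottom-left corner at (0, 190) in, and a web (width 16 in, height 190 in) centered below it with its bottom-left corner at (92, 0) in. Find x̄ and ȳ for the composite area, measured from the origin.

Part | A | x̄ᵢ | ȳᵢ | A·x̄ᵢ | A·ȳᵢ
web | 3040.00 | 100.00 | 95.00 | 304000.00 | 288800.00
flange | 2800.00 | 100.00 | 197.00 | 280000.00 | 551600.00
Σ | 5840.00 |  |  | 584000.00 | 840400.00
x̄ = 584000.00 / 5840.00 = 100.00 in
ȳ = 840400.00 / 5840.00 = 143.90 in

x̄ = 100.00 in, ȳ = 143.90 in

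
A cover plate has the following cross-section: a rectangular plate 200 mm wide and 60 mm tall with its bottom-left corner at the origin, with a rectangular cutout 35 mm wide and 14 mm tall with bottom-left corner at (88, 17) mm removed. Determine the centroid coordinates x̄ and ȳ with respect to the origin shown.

plate: A = 200 × 60 = 12000.00, centroid at (100.00, 30.00).
hole: A = −(35 × 14) = -490.00, centroid at (105.50, 24.00).
ΣA = 11510.00 mm², ΣAx̄ = 1148305.00 mm³, ΣAȳ = 348240.00 mm³.
x̄ = 1148305.00/11510.00 = 99.77 mm; ȳ = 348240.00/11510.00 = 30.26 mm.

x̄ = 99.77 mm, ȳ = 30.26 mm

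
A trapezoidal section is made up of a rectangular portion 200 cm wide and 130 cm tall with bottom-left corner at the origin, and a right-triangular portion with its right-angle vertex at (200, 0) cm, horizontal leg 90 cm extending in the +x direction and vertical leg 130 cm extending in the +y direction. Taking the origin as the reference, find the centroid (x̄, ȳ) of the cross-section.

rectangular portion: A = 200 × 130 = 26000.00, centroid at (100.00, 65.00).
triangular portion: A = ½·90·130 = 5850.00, centroid at (230.00, 43.33).
ΣA = 31850.00 cm², ΣAx̄ = 3945500.00 cm³, ΣAȳ = 1943500.00 cm³.
x̄ = 3945500.00/31850.00 = 123.88 cm; ȳ = 1943500.00/31850.00 = 61.02 cm.

x̄ = 123.88 cm, ȳ = 61.02 cm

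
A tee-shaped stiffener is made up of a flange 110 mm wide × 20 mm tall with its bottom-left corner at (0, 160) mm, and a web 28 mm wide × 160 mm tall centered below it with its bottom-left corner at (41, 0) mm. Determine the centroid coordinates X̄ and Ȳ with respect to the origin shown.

X̄ = 55.00 mm, Ȳ = 109.64 mm

web: A = 28 × 160 = 4480.00, centroid at (55.00, 80.00).
flange: A = 110 × 20 = 2200.00, centroid at (55.00, 170.00).
ΣA = 6680.00 mm²
ΣAX̄ = (4480.00)(55.00) + (2200.00)(55.00) = 367400.00 mm³
ΣAȲ = (4480.00)(80.00) + (2200.00)(170.00) = 732400.00 mm³
X̄ = 367400.00 / 6680.00 = 55.00 mm
Ȳ = 732400.00 / 6680.00 = 109.64 mm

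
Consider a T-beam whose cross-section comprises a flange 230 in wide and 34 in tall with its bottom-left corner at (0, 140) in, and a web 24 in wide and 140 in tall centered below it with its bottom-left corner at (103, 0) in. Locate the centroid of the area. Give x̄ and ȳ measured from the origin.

x̄ = 115.00 in, ȳ = 130.85 in

web: A = 24 × 140 = 3360.00, centroid at (115.00, 70.00).
flange: A = 230 × 34 = 7820.00, centroid at (115.00, 157.00).
ΣA = 11180.00 in²
ΣAx̄ = (3360.00)(115.00) + (7820.00)(115.00) = 1285700.00 in³
ΣAȳ = (3360.00)(70.00) + (7820.00)(157.00) = 1462940.00 in³
x̄ = 1285700.00 / 11180.00 = 115.00 in
ȳ = 1462940.00 / 11180.00 = 130.85 in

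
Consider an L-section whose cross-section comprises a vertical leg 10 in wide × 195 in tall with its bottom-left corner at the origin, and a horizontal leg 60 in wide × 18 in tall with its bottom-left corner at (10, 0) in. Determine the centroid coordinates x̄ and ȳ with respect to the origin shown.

x̄ = 17.48 in, ȳ = 65.96 in

vertical leg: A = 10 × 195 = 1950.00, centroid at (5.00, 97.50).
horizontal leg: A = 60 × 18 = 1080.00, centroid at (40.00, 9.00).
ΣA = 3030.00 in², ΣAx̄ = 52950.00 in³, ΣAȳ = 199845.00 in³.
x̄ = 52950.00/3030.00 = 17.48 in; ȳ = 199845.00/3030.00 = 65.96 in.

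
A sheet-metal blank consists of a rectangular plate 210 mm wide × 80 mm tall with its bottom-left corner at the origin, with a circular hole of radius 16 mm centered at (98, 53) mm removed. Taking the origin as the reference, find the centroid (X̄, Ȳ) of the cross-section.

plate: A = 210 × 80 = 16800.00, centroid at (105.00, 40.00).
hole: A = −π·16² = -804.25, centroid at (98.00, 53.00).
ΣA = 15995.75 mm²
ΣAX̄ = (16800.00)(105.00) + (-804.25)(98.00) = 1685183.72 mm³
ΣAȲ = (16800.00)(40.00) + (-804.25)(53.00) = 629374.87 mm³
X̄ = 1685183.72 / 15995.75 = 105.35 mm
Ȳ = 629374.87 / 15995.75 = 39.35 mm

X̄ = 105.35 mm, Ȳ = 39.35 mm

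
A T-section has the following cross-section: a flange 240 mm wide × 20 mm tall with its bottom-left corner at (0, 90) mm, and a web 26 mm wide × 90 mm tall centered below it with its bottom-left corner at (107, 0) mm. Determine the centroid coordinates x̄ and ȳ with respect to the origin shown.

web: A = 26 × 90 = 2340.00, centroid at (120.00, 45.00).
flange: A = 240 × 20 = 4800.00, centroid at (120.00, 100.00).
ΣA = 7140.00 mm², ΣAx̄ = 856800.00 mm³, ΣAȳ = 585300.00 mm³.
x̄ = 856800.00/7140.00 = 120.00 mm; ȳ = 585300.00/7140.00 = 81.97 mm.

x̄ = 120.00 mm, ȳ = 81.97 mm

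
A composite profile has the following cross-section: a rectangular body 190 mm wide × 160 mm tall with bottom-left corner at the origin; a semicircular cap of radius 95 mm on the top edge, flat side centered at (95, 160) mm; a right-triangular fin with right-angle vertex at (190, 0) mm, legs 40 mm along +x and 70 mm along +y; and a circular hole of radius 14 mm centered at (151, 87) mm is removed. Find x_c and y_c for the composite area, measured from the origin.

rectangular body: A = 190 × 160 = 30400.00, centroid at (95.00, 80.00).
semicircular top: A = ½π·95² = 14176.44, centroid at (95.00, 200.32).
triangular fin: A = ½·40·70 = 1400.00, centroid at (203.33, 23.33).
hole: A = −π·14² = -615.75, centroid at (151.00, 87.00).
ΣA = 45360.68 mm²
ΣAx_c = (30400.00)(95.00) + (14176.44)(95.00) + (1400.00)(203.33) + (-615.75)(151.00) = 4426449.59 mm³
ΣAy_c = (30400.00)(80.00) + (14176.44)(200.32) + (1400.00)(23.33) + (-615.75)(87.00) = 5250909.46 mm³
x_c = 4426449.59 / 45360.68 = 97.58 mm
y_c = 5250909.46 / 45360.68 = 115.76 mm

x_c = 97.58 mm, y_c = 115.76 mm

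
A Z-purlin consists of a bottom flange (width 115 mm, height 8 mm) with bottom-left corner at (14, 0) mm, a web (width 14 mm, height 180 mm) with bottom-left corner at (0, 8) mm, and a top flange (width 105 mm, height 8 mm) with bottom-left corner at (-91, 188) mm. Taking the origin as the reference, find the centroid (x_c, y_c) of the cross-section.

x_c = 11.93 mm, y_c = 96.24 mm

bottom flange: A = 115 × 8 = 920.00, centroid at (71.50, 4.00).
web: A = 14 × 180 = 2520.00, centroid at (7.00, 98.00).
top flange: A = 105 × 8 = 840.00, centroid at (-38.50, 192.00).
ΣA = 4280.00 mm², ΣAx_c = 51080.00 mm³, ΣAy_c = 411920.00 mm³.
x_c = 51080.00/4280.00 = 11.93 mm; y_c = 411920.00/4280.00 = 96.24 mm.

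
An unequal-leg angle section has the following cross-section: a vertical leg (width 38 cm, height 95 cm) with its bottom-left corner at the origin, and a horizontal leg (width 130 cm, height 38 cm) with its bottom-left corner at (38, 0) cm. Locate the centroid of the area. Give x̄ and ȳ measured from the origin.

vertical leg: A = 38 × 95 = 3610.00, centroid at (19.00, 47.50).
horizontal leg: A = 130 × 38 = 4940.00, centroid at (103.00, 19.00).
ΣA = 8550.00 cm²
ΣAx̄ = (3610.00)(19.00) + (4940.00)(103.00) = 577410.00 cm³
ΣAȳ = (3610.00)(47.50) + (4940.00)(19.00) = 265335.00 cm³
x̄ = 577410.00 / 8550.00 = 67.53 cm
ȳ = 265335.00 / 8550.00 = 31.03 cm

x̄ = 67.53 cm, ȳ = 31.03 cm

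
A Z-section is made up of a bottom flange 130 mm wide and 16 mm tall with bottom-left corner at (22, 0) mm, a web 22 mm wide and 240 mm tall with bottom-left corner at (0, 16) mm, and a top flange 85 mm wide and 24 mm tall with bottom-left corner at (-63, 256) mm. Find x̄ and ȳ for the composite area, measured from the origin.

bottom flange: A = 130 × 16 = 2080.00, centroid at (87.00, 8.00).
web: A = 22 × 240 = 5280.00, centroid at (11.00, 136.00).
top flange: A = 85 × 24 = 2040.00, centroid at (-20.50, 268.00).
ΣA = 9400.00 mm²
ΣAx̄ = (2080.00)(87.00) + (5280.00)(11.00) + (2040.00)(-20.50) = 197220.00 mm³
ΣAȳ = (2080.00)(8.00) + (5280.00)(136.00) + (2040.00)(268.00) = 1281440.00 mm³
x̄ = 197220.00 / 9400.00 = 20.98 mm
ȳ = 1281440.00 / 9400.00 = 136.32 mm

x̄ = 20.98 mm, ȳ = 136.32 mm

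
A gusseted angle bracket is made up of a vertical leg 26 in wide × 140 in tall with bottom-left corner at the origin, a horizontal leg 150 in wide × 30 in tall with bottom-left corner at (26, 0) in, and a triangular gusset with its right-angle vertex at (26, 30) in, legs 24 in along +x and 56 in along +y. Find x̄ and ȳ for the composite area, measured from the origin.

vertical leg: A = 26 × 140 = 3640.00, centroid at (13.00, 70.00).
horizontal leg: A = 150 × 30 = 4500.00, centroid at (101.00, 15.00).
gusset: A = ½·24·56 = 672.00, centroid at (34.00, 48.67).
ΣA = 8812.00 in²
ΣAx̄ = (3640.00)(13.00) + (4500.00)(101.00) + (672.00)(34.00) = 524668.00 in³
ΣAȳ = (3640.00)(70.00) + (4500.00)(15.00) + (672.00)(48.67) = 355004.00 in³
x̄ = 524668.00 / 8812.00 = 59.54 in
ȳ = 355004.00 / 8812.00 = 40.29 in

x̄ = 59.54 in, ȳ = 40.29 in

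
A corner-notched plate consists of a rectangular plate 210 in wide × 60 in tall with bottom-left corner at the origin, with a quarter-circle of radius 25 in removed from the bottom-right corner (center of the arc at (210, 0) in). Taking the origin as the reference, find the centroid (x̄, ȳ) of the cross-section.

x̄ = 101.17 in, ȳ = 30.79 in

Part | A | x̄ᵢ | ȳᵢ | A·x̄ᵢ | A·ȳᵢ
plate | 12600.00 | 105.00 | 30.00 | 1323000.00 | 378000.00
removed quarter-circle | -490.87 | 199.39 | 10.61 | -97875.18 | -5208.33
Σ | 12109.13 |  |  | 1225124.82 | 372791.67
x̄ = 1225124.82 / 12109.13 = 101.17 in
ȳ = 372791.67 / 12109.13 = 30.79 in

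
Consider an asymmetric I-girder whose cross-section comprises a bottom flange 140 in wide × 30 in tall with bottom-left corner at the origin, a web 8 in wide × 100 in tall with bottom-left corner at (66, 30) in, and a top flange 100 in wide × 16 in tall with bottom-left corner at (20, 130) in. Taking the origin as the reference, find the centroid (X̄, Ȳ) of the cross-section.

X̄ = 70.00 in, Ȳ = 52.70 in

Part | A | x̄ᵢ | ȳᵢ | A·x̄ᵢ | A·ȳᵢ
bottom flange | 4200.00 | 70.00 | 15.00 | 294000.00 | 63000.00
web | 800.00 | 70.00 | 80.00 | 56000.00 | 64000.00
top flange | 1600.00 | 70.00 | 138.00 | 112000.00 | 220800.00
Σ | 6600.00 |  |  | 462000.00 | 347800.00
X̄ = 462000.00 / 6600.00 = 70.00 in
Ȳ = 347800.00 / 6600.00 = 52.70 in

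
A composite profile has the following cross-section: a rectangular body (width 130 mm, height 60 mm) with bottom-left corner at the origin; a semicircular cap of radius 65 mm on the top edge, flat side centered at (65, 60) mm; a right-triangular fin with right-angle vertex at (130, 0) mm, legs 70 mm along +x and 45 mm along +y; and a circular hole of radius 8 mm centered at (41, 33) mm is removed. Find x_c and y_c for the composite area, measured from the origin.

rectangular body: A = 130 × 60 = 7800.00, centroid at (65.00, 30.00).
semicircular top: A = ½π·65² = 6636.61, centroid at (65.00, 87.59).
triangular fin: A = ½·70·45 = 1575.00, centroid at (153.33, 15.00).
hole: A = −π·8² = -201.06, centroid at (41.00, 33.00).
ΣA = 15810.55 mm², ΣAx_c = 1171636.40 mm³, ΣAy_c = 832270.16 mm³.
x_c = 1171636.40/15810.55 = 74.10 mm; y_c = 832270.16/15810.55 = 52.64 mm.

x_c = 74.10 mm, y_c = 52.64 mm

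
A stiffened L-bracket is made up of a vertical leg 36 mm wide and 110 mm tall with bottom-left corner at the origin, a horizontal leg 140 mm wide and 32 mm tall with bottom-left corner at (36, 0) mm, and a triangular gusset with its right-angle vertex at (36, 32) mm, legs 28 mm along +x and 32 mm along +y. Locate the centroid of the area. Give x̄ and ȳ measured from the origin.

x̄ = 63.73 mm, ȳ = 34.72 mm

Part | A | x̄ᵢ | ȳᵢ | A·x̄ᵢ | A·ȳᵢ
vertical leg | 3960.00 | 18.00 | 55.00 | 71280.00 | 217800.00
horizontal leg | 4480.00 | 106.00 | 16.00 | 474880.00 | 71680.00
gusset | 448.00 | 45.33 | 42.67 | 20309.33 | 19114.67
Σ | 8888.00 |  |  | 566469.33 | 308594.67
x̄ = 566469.33 / 8888.00 = 63.73 mm
ȳ = 308594.67 / 8888.00 = 34.72 mm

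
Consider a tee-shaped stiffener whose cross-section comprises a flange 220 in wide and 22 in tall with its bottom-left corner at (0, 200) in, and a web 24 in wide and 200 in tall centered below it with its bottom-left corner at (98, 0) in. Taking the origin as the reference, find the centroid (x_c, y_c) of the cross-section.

Part | A | x̄ᵢ | ȳᵢ | A·x̄ᵢ | A·ȳᵢ
web | 4800.00 | 110.00 | 100.00 | 528000.00 | 480000.00
flange | 4840.00 | 110.00 | 211.00 | 532400.00 | 1021240.00
Σ | 9640.00 |  |  | 1060400.00 | 1501240.00
x_c = 1060400.00 / 9640.00 = 110.00 in
y_c = 1501240.00 / 9640.00 = 155.73 in

x_c = 110.00 in, y_c = 155.73 in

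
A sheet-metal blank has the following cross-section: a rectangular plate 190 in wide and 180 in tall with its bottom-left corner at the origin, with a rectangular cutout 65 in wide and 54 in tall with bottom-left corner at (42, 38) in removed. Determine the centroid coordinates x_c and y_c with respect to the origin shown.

Part | A | x̄ᵢ | ȳᵢ | A·x̄ᵢ | A·ȳᵢ
plate | 34200.00 | 95.00 | 90.00 | 3249000.00 | 3078000.00
hole | -3510.00 | 74.50 | 65.00 | -261495.00 | -228150.00
Σ | 30690.00 |  |  | 2987505.00 | 2849850.00
x_c = 2987505.00 / 30690.00 = 97.34 in
y_c = 2849850.00 / 30690.00 = 92.86 in

x_c = 97.34 in, y_c = 92.86 in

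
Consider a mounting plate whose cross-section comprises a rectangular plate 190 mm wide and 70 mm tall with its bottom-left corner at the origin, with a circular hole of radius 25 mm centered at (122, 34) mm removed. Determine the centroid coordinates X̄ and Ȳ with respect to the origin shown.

plate: A = 190 × 70 = 13300.00, centroid at (95.00, 35.00).
hole: A = −π·25² = -1963.50, centroid at (122.00, 34.00).
ΣA = 11336.50 mm²
ΣAX̄ = (13300.00)(95.00) + (-1963.50)(122.00) = 1023953.56 mm³
ΣAȲ = (13300.00)(35.00) + (-1963.50)(34.00) = 398741.16 mm³
X̄ = 1023953.56 / 11336.50 = 90.32 mm
Ȳ = 398741.16 / 11336.50 = 35.17 mm

X̄ = 90.32 mm, Ȳ = 35.17 mm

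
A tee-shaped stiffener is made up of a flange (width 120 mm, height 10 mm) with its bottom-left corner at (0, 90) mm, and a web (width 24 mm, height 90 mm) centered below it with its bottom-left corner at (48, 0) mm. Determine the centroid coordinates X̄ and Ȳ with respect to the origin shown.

Part | A | x̄ᵢ | ȳᵢ | A·x̄ᵢ | A·ȳᵢ
web | 2160.00 | 60.00 | 45.00 | 129600.00 | 97200.00
flange | 1200.00 | 60.00 | 95.00 | 72000.00 | 114000.00
Σ | 3360.00 |  |  | 201600.00 | 211200.00
X̄ = 201600.00 / 3360.00 = 60.00 mm
Ȳ = 211200.00 / 3360.00 = 62.86 mm

X̄ = 60.00 mm, Ȳ = 62.86 mm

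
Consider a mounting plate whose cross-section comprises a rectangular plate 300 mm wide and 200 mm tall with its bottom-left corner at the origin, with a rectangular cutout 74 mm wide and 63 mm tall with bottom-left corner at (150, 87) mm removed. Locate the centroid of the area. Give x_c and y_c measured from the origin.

Part | A | x̄ᵢ | ȳᵢ | A·x̄ᵢ | A·ȳᵢ
plate | 60000.00 | 150.00 | 100.00 | 9000000.00 | 6000000.00
hole | -4662.00 | 187.00 | 118.50 | -871794.00 | -552447.00
Σ | 55338.00 |  |  | 8128206.00 | 5447553.00
x_c = 8128206.00 / 55338.00 = 146.88 mm
y_c = 5447553.00 / 55338.00 = 98.44 mm

x_c = 146.88 mm, y_c = 98.44 mm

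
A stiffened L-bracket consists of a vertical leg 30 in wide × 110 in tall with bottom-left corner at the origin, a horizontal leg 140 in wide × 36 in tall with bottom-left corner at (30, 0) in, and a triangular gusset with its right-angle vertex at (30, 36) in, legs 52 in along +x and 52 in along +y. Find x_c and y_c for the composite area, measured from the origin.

x_c = 63.71 in, y_c = 35.53 in

vertical leg: A = 30 × 110 = 3300.00, centroid at (15.00, 55.00).
horizontal leg: A = 140 × 36 = 5040.00, centroid at (100.00, 18.00).
gusset: A = ½·52·52 = 1352.00, centroid at (47.33, 53.33).
ΣA = 9692.00 in², ΣAx_c = 617494.67 in³, ΣAy_c = 344326.67 in³.
x_c = 617494.67/9692.00 = 63.71 in; y_c = 344326.67/9692.00 = 35.53 in.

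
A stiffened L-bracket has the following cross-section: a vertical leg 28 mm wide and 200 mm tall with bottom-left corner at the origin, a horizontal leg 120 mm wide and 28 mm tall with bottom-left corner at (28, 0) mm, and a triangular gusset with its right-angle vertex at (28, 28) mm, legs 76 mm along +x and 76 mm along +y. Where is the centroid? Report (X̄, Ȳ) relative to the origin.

X̄ = 44.57 mm, Ȳ = 64.24 mm

vertical leg: A = 28 × 200 = 5600.00, centroid at (14.00, 100.00).
horizontal leg: A = 120 × 28 = 3360.00, centroid at (88.00, 14.00).
gusset: A = ½·76·76 = 2888.00, centroid at (53.33, 53.33).
ΣA = 11848.00 mm², ΣAX̄ = 528106.67 mm³, ΣAȲ = 761066.67 mm³.
X̄ = 528106.67/11848.00 = 44.57 mm; Ȳ = 761066.67/11848.00 = 64.24 mm.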